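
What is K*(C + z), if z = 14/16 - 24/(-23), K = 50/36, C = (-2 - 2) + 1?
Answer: -4975/3312 ≈ -1.5021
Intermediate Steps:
C = -3 (C = -4 + 1 = -3)
K = 25/18 (K = 50*(1/36) = 25/18 ≈ 1.3889)
z = 353/184 (z = 14*(1/16) - 24*(-1/23) = 7/8 + 24/23 = 353/184 ≈ 1.9185)
K*(C + z) = 25*(-3 + 353/184)/18 = (25/18)*(-199/184) = -4975/3312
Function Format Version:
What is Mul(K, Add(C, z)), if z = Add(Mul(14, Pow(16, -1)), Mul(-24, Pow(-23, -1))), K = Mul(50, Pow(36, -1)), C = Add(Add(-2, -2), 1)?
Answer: Rational(-4975, 3312) ≈ -1.5021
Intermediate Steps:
C = -3 (C = Add(-4, 1) = -3)
K = Rational(25, 18) (K = Mul(50, Rational(1, 36)) = Rational(25, 18) ≈ 1.3889)
z = Rational(353, 184) (z = Add(Mul(14, Rational(1, 16)), Mul(-24, Rational(-1, 23))) = Add(Rational(7, 8), Rational(24, 23)) = Rational(353, 184) ≈ 1.9185)
Mul(K, Add(C, z)) = Mul(Rational(25, 18), Add(-3, Rational(353, 184))) = Mul(Rational(25, 18), Rational(-199, 184)) = Rational(-4975, 3312)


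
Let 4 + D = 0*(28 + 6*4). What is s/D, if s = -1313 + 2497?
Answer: -296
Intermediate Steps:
D = -4 (D = -4 + 0*(28 + 6*4) = -4 + 0*(28 + 24) = -4 + 0*52 = -4 + 0 = -4)
s = 1184
s/D = 1184/(-4) = 1184*(-1/4) = -296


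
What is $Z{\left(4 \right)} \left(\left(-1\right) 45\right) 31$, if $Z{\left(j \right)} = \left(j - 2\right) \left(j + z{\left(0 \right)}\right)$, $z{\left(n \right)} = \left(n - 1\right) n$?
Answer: $-11160$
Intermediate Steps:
$z{\left(n \right)} = n \left(-1 + n\right)$ ($z{\left(n \right)} = \left(-1 + n\right) n = n \left(-1 + n\right)$)
$Z{\left(j \right)} = j \left(-2 + j\right)$ ($Z{\left(j \right)} = \left(j - 2\right) \left(j + 0 \left(-1 + 0\right)\right) = \left(-2 + j\right) \left(j + 0 \left(-1\right)\right) = \left(-2 + j\right) \left(j + 0\right) = \left(-2 + j\right) j = j \left(-2 + j\right)$)
$Z{\left(4 \right)} \left(\left(-1\right) 45\right) 31 = 4 \left(-2 + 4\right) \left(\left(-1\right) 45\right) 31 = 4 \cdot 2 \left(-45\right) 31 = 8 \left(-45\right) 31 = \left(-360\right) 31 = -11160$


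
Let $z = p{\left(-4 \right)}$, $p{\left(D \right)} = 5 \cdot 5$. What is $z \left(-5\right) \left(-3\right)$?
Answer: $375$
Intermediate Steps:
$p{\left(D \right)} = 25$
$z = 25$
$z \left(-5\right) \left(-3\right) = 25 \left(-5\right) \left(-3\right) = \left(-125\right) \left(-3\right) = 375$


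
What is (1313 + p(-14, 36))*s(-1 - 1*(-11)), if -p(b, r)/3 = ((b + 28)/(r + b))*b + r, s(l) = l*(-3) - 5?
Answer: -474215/11 ≈ -43110.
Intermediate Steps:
s(l) = -5 - 3*l (s(l) = -3*l - 5 = -5 - 3*l)
p(b, r) = -3*r - 3*b*(28 + b)/(b + r) (p(b, r) = -3*(((b + 28)/(r + b))*b + r) = -3*(((28 + b)/(b + r))*b + r) = -3*(b*(28 + b)/(b + r) + r) = -3*(r + b*(28 + b)/(b + r)) = -3*r - 3*b*(28 + b)/(b + r))
(1313 + p(-14, 36))*s(-1 - 1*(-11)) = (1313 + 3*(-1*(-14)² - 1*36² - 28*(-14) - 1*(-14)*36)/(-14 + 36))*(-5 - 3*(-1 - 1*(-11))) = (1313 + 3*(-1*196 - 1*1296 + 392 + 504)/22)*(-5 - 3*(-1 + 11)) = (1313 + 3*(1/22)*(-196 - 1296 + 392 + 504))*(-5 - 3*10) = (1313 + 3*(1/22)*(-596))*(-5 - 30) = (1313 - 894/11)*(-35) = (13549/11)*(-35) = -474215/11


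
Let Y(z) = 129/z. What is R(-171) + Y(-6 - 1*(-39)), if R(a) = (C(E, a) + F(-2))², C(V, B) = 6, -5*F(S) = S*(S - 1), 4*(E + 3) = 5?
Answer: 7411/275 ≈ 26.949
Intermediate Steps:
E = -7/4 (E = -3 + (¼)*5 = -3 + 5/4 = -7/4 ≈ -1.7500)
F(S) = -S*(-1 + S)/5 (F(S) = -S*(S - 1)/5 = -S*(-1 + S)/5)
R(a) = 576/25 (R(a) = (6 + (⅕)*(-2)*(1 - 1*(-2)))² = (6 + (⅕)*(-2)*(1 + 2))² = (6 + (⅕)*(-2)*3)² = (6 - 6/5)² = (24/5)² = 576/25)
R(-171) + Y(-6 - 1*(-39)) = 576/25 + 129/(-6 - 1*(-39)) = 576/25 + 129/(-6 + 39) = 576/25 + 129/33 = 576/25 + 129*(1/33) = 576/25 + 43/11 = 7411/275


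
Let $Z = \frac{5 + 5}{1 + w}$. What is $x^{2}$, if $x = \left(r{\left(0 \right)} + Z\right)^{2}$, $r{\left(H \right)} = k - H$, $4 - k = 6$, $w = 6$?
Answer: $\frac{256}{2401} \approx 0.10662$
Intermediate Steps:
$k = -2$ ($k = 4 - 6 = -2$)
$Z = \frac{10}{7}$ ($Z = \frac{5 + 5}{1 + 6} = \frac{10}{7} \approx 1.4286$)
$r{\left(H \right)} = -2 - H$
$x = \frac{16}{49}$ ($x = \left(\left(-2 - 0\right) + \frac{10}{7}\right)^{2} = \left(\left(-2 + 0\right) + \frac{10}{7}\right)^{2} = \left(-2 + \frac{10}{7}\right)^{2} = \left(- \frac{4}{7}\right)^{2} = \frac{16}{49} \approx 0.32653$)
$x^{2} = \left(\frac{16}{49}\right)^{2} = \frac{256}{2401}$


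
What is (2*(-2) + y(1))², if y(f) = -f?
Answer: 25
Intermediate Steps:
(2*(-2) + y(1))² = (2*(-2) - 1*1)² = (-4 - 1)² = (-5)² = 25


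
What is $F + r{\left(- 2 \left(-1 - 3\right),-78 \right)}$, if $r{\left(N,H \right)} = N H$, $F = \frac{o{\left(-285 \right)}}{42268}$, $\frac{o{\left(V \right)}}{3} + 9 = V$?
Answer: $- \frac{13188057}{21134} \approx -624.02$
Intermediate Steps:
$o{\left(V \right)} = -27 + 3 V$
$F = - \frac{441}{21134}$ ($F = \frac{-27 + 3 \left(-285\right)}{42268} = \left(-27 - 855\right) \frac{1}{42268} = \left(-882\right) \frac{1}{42268} = - \frac{441}{21134} \approx -0.020867$)
$r{\left(N,H \right)} = H N$
$F + r{\left(- 2 \left(-1 - 3\right),-78 \right)} = - \frac{441}{21134} - 78 \left(- 2 \left(-1 - 3\right)\right) = - \frac{441}{21134} - 78 \left(\left(-2\right) \left(-4\right)\right) = - \frac{441}{21134} - 624 = - \frac{13188057}{21134}$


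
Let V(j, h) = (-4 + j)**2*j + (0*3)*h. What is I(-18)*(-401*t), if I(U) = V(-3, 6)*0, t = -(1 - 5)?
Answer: 0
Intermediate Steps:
t = 4 (t = -1*(-4) = 4)
V(j, h) = j*(-4 + j)**2 (V(j, h) = j*(-4 + j)**2 + 0*h = j*(-4 + j)**2 + 0 = j*(-4 + j)**2)
I(U) = 0 (I(U) = -3*(-4 - 3)**2*0 = -3*(-7)**2*0 = -3*49*0 = -147*0 = 0)
I(-18)*(-401*t) = 0*(-401*4) = 0*(-1604) = 0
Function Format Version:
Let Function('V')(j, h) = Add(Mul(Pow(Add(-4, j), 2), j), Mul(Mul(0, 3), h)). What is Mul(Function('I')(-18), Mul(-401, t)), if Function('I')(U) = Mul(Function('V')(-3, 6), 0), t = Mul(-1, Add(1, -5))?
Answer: 0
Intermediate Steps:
t = 4 (t = Mul(-1, -4) = 4)
Function('V')(j, h) = Mul(j, Pow(Add(-4, j), 2)) (Function('V')(j, h) = Add(Mul(j, Pow(Add(-4, j), 2)), Mul(0, h)) = Add(Mul(j, Pow(Add(-4, j), 2)), 0) = Mul(j, Pow(Add(-4, j), 2)))
Function('I')(U) = 0 (Function('I')(U) = Mul(Mul(-3, Pow(Add(-4, -3), 2)), 0) = Mul(Mul(-3, Pow(-7, 2)), 0) = Mul(Mul(-3, 49), 0) = Mul(-147, 0) = 0)
Mul(Function('I')(-18), Mul(-401, t)) = Mul(0, Mul(-401, 4)) = Mul(0, -1604) = 0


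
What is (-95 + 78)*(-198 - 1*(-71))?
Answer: 2159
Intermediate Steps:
(-95 + 78)*(-198 - 1*(-71)) = -17*(-198 + 71) = -17*(-127) = 2159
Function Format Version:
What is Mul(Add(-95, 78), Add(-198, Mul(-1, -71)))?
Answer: 2159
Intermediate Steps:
Mul(Add(-95, 78), Add(-198, Mul(-1, -71))) = Mul(-17, Add(-198, 71)) = Mul(-17, -127) = 2159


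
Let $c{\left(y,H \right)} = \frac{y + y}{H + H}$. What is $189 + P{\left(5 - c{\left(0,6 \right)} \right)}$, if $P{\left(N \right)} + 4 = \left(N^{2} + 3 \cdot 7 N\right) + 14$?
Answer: $329$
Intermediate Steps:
$c{\left(y,H \right)} = \frac{y}{H}$ ($c{\left(y,H \right)} = \frac{2 y}{2 H} = 2 y \frac{1}{2 H} = \frac{y}{H}$)
$P{\left(N \right)} = 10 + N^{2} + 21 N$ ($P{\left(N \right)} = -4 + \left(\left(N^{2} + 3 \cdot 7 N\right) + 14\right) = -4 + \left(\left(N^{2} + 21 N\right) + 14\right) = -4 + \left(14 + N^{2} + 21 N\right) = 10 + N^{2} + 21 N$)
$189 + P{\left(5 - c{\left(0,6 \right)} \right)} = 189 + \left(10 + \left(5 - \frac{0}{6}\right)^{2} + 21 \left(5 - \frac{0}{6}\right)\right) = 189 + \left(10 + \left(5 - 0 \cdot \frac{1}{6}\right)^{2} + 21 \left(5 - 0 \cdot \frac{1}{6}\right)\right) = 189 + \left(10 + \left(5 - 0\right)^{2} + 21 \left(5 - 0\right)\right) = 189 + \left(10 + \left(5 + 0\right)^{2} + 21 \left(5 + 0\right)\right) = 189 + \left(10 + 5^{2} + 21 \cdot 5\right) = 189 + \left(10 + 25 + 105\right) = 189 + 140 = 329$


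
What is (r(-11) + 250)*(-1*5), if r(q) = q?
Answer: -1195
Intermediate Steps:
(r(-11) + 250)*(-1*5) = (-11 + 250)*(-1*5) = 239*(-5) = -1195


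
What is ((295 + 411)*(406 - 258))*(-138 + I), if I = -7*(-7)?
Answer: -9299432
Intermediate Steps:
I = 49
((295 + 411)*(406 - 258))*(-138 + I) = ((295 + 411)*(406 - 258))*(-138 + 49) = (706*148)*(-89) = 104488*(-89) = -9299432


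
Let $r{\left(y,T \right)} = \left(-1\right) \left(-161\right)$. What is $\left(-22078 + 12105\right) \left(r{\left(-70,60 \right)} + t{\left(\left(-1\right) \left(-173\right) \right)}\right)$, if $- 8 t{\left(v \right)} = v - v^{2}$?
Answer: $- \frac{77400453}{2} \approx -3.87 \cdot 10^{7}$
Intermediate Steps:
$r{\left(y,T \right)} = 161$
$t{\left(v \right)} = - \frac{v}{8} + \frac{v^{2}}{8}$ ($t{\left(v \right)} = - \frac{v - v^{2}}{8} = - \frac{v}{8} + \frac{v^{2}}{8}$)
$\left(-22078 + 12105\right) \left(r{\left(-70,60 \right)} + t{\left(\left(-1\right) \left(-173\right) \right)}\right) = \left(-22078 + 12105\right) \left(161 + \frac{\left(-1\right) \left(-173\right) \left(-1 - -173\right)}{8}\right) = - 9973 \left(161 + \frac{1}{8} \cdot 173 \left(-1 + 173\right)\right) = - 9973 \left(161 + \frac{1}{8} \cdot 173 \cdot 172\right) = - 9973 \left(161 + \frac{7439}{2}\right) = \left(-9973\right) \frac{7761}{2} = - \frac{77400453}{2}$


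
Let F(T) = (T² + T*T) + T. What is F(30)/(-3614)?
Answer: -915/1807 ≈ -0.50636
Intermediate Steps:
F(T) = T + 2*T² (F(T) = (T² + T²) + T = 2*T² + T = T + 2*T²)
F(30)/(-3614) = (30*(1 + 2*30))/(-3614) = (30*(1 + 60))*(-1/3614) = (30*61)*(-1/3614) = 1830*(-1/3614) = -915/1807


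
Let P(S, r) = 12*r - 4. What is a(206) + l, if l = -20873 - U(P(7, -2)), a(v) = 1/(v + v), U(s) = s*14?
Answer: -8438171/412 ≈ -20481.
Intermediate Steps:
P(S, r) = -4 + 12*r
U(s) = 14*s
a(v) = 1/(2*v)
l = -20481 (l = -20873 - 14*(-4 + 12*(-2)) = -20873 - 14*(-4 - 24) = -20873 - 14*(-28) = -20873 - 1*(-392) = -20873 + 392 = -20481)
a(206) + l = (1/2)/206 - 20481 = (1/2)*(1/206) - 20481 = 1/412 - 20481 = -8438171/412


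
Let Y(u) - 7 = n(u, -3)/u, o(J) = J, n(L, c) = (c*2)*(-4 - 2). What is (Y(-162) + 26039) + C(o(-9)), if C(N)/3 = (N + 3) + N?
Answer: 234007/9 ≈ 26001.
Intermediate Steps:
n(L, c) = -12*c (n(L, c) = (2*c)*(-6) = -12*c)
Y(u) = 7 + 36/u (Y(u) = 7 + (-12*(-3))/u = 7 + 36/u)
C(N) = 9 + 6*N (C(N) = 3*((N + 3) + N) = 3*((3 + N) + N) = 3*(3 + 2*N) = 9 + 6*N)
(Y(-162) + 26039) + C(o(-9)) = ((7 + 36/(-162)) + 26039) + (9 + 6*(-9)) = ((7 + 36*(-1/162)) + 26039) + (9 - 54) = ((7 - 2/9) + 26039) - 45 = (61/9 + 26039) - 45 = 234412/9 - 45 = 234007/9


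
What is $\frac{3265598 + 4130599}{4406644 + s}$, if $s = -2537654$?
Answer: $\frac{238587}{60290} \approx 3.9573$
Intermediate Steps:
$\frac{3265598 + 4130599}{4406644 + s} = \frac{3265598 + 4130599}{4406644 - 2537654} = \frac{7396197}{1868990} = 7396197 \cdot \frac{1}{1868990} = \frac{238587}{60290}$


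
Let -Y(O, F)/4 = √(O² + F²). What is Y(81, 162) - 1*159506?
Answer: -159506 - 324*√5 ≈ -1.6023e+5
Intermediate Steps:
Y(O, F) = -4*√(F² + O²) (Y(O, F) = -4*√(O² + F²) = -4*√(F² + O²))
Y(81, 162) - 1*159506 = -4*√(162² + 81²) - 1*159506 = -4*√(26244 + 6561) - 159506 = -324*√5 - 159506 = -159506 - 324*√5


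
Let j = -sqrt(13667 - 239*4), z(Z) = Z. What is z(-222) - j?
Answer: -222 + sqrt(12711) ≈ -109.26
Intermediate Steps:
j = -sqrt(12711) (j = -sqrt(13667 - 956) = -sqrt(12711) ≈ -112.74)
z(-222) - j = -222 - (-1)*sqrt(12711) = -222 + sqrt(12711)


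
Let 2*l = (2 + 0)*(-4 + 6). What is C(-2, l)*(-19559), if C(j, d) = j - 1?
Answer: 58677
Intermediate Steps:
l = 2 (l = ((2 + 0)*(-4 + 6))/2 = (2*2)/2 = (1/2)*4 = 2)
C(j, d) = -1 + j
C(-2, l)*(-19559) = (-1 - 2)*(-19559) = -3*(-19559) = 58677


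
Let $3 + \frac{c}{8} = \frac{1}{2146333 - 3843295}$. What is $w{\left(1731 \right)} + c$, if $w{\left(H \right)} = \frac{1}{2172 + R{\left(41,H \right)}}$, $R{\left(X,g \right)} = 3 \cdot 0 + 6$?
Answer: $- \frac{14783653021}{615997206} \approx -24.0$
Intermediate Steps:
$R{\left(X,g \right)} = 6$ ($R{\left(X,g \right)} = 0 + 6 = 6$)
$c = - \frac{20363548}{848481}$ ($c = -24 + \frac{8}{2146333 - 3843295} = -24 + \frac{8}{-1696962} = -24 + 8 \left(- \frac{1}{1696962}\right) = -24 - \frac{4}{848481} = - \frac{20363548}{848481} \approx -24.0$)
$w{\left(H \right)} = \frac{1}{2178}$ ($w{\left(H \right)} = \frac{1}{2172 + 6} = \frac{1}{2178}$)
$w{\left(1731 \right)} + c = \frac{1}{2178} - \frac{20363548}{848481} = - \frac{14783653021}{615997206}$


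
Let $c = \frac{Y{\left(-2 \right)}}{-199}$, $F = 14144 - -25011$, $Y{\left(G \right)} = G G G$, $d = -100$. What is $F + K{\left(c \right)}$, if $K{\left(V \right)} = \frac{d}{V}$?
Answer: $\frac{73335}{2} \approx 36668.0$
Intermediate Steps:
$Y{\left(G \right)} = G^{3}$ ($Y{\left(G \right)} = G^{2} G = G^{3}$)
$F = 39155$ ($F = 14144 + 25011 = 39155$)
$c = \frac{8}{199}$ ($c = \frac{\left(-2\right)^{3}}{-199} = \left(-8\right) \left(- \frac{1}{199}\right) = \frac{8}{199} \approx 0.040201$)
$K{\left(V \right)} = - \frac{100}{V}$
$F + K{\left(c \right)} = 39155 - \frac{100}{\frac{8}{199}} = 39155 - \frac{4975}{2} = \frac{73335}{2}$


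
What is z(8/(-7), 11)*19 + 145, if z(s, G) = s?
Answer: 863/7 ≈ 123.29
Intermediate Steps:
z(8/(-7), 11)*19 + 145 = (8/(-7))*19 + 145 = (8*(-⅐))*19 + 145 = -8/7*19 + 145 = -152/7 + 145 = 863/7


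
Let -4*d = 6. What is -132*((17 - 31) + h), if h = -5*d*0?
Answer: 1848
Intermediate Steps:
d = -3/2 (d = -¼*6 = -3/2 ≈ -1.5000)
h = 0 (h = -5*(-3/2)*0 = (15/2)*0 = 0)
-132*((17 - 31) + h) = -132*((17 - 31) + 0) = -132*(-14 + 0) = -132*(-14) = 1848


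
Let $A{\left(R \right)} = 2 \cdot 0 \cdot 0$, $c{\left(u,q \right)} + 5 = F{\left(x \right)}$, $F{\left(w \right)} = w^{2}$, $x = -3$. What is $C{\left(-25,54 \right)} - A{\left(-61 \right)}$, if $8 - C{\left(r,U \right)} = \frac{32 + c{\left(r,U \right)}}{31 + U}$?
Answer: $\frac{644}{85} \approx 7.5765$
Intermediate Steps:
$c{\left(u,q \right)} = 4$ ($c{\left(u,q \right)} = -5 + \left(-3\right)^{2} = -5 + 9 = 4$)
$A{\left(R \right)} = 0$ ($A{\left(R \right)} = 0 \cdot 0 = 0$)
$C{\left(r,U \right)} = 8 - \frac{36}{31 + U}$ ($C{\left(r,U \right)} = 8 - \frac{32 + 4}{31 + U} = 8 - \frac{36}{31 + U}$)
$C{\left(-25,54 \right)} - A{\left(-61 \right)} = \frac{4 \left(53 + 2 \cdot 54\right)}{31 + 54} - 0 = \frac{4 \left(53 + 108\right)}{85} + 0 = 4 \cdot \frac{1}{85} \cdot 161 + 0 = \frac{644}{85} + 0 = \frac{644}{85}$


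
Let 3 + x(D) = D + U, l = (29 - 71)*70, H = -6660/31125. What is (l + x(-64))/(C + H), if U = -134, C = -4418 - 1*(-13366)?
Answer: -6517575/18566656 ≈ -0.35104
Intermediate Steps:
C = 8948 (C = -4418 + 13366 = 8948)
H = -444/2075 (H = -6660*1/31125 = -444/2075 ≈ -0.21398)
l = -2940 (l = -42*70 = -2940)
x(D) = -137 + D (x(D) = -3 + (D - 134) = -3 + (-134 + D) = -137 + D)
(l + x(-64))/(C + H) = (-2940 + (-137 - 64))/(8948 - 444/2075) = (-2940 - 201)/(18566656/2075) = -3141*2075/18566656 = -6517575/18566656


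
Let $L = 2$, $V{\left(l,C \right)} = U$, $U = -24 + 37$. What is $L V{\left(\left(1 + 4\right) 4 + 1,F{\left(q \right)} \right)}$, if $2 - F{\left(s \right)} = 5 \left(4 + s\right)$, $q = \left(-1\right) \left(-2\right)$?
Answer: $26$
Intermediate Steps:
$U = 13$
$q = 2$
$F{\left(s \right)} = -18 - 5 s$ ($F{\left(s \right)} = 2 - 5 \left(4 + s\right) = 2 - \left(20 + 5 s\right) = -18 - 5 s$)
$V{\left(l,C \right)} = 13$
$L V{\left(\left(1 + 4\right) 4 + 1,F{\left(q \right)} \right)} = 2 \cdot 13 = 26$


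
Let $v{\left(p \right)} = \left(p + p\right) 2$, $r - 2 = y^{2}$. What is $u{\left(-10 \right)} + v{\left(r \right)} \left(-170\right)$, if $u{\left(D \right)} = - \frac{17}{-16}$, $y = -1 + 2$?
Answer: $- \frac{32623}{16} \approx -2038.9$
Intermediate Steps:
$y = 1$
$u{\left(D \right)} = \frac{17}{16}$ ($u{\left(D \right)} = \left(-17\right) \left(- \frac{1}{16}\right) = \frac{17}{16}$)
$r = 3$ ($r = 2 + 1^{2} = 2 + 1 = 3$)
$v{\left(p \right)} = 4 p$ ($v{\left(p \right)} = 2 p 2 = 4 p$)
$u{\left(-10 \right)} + v{\left(r \right)} \left(-170\right) = \frac{17}{16} + 4 \cdot 3 \left(-170\right) = \frac{17}{16} + 12 \left(-170\right) = \frac{17}{16} - 2040 = - \frac{32623}{16}$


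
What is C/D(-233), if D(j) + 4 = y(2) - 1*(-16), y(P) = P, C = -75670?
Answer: -5405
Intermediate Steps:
D(j) = 14 (D(j) = -4 + (2 - 1*(-16)) = -4 + (2 + 16) = -4 + 18 = 14)
C/D(-233) = -75670/14 = -75670*1/14 = -5405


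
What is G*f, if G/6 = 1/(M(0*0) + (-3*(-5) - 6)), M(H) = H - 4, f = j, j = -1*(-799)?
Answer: 4794/5 ≈ 958.80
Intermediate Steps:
j = 799
f = 799
M(H) = -4 + H
G = 6/5 (G = 6/((-4 + 0*0) + (-3*(-5) - 6)) = 6/((-4 + 0) + (15 - 6)) = 6/(-4 + 9) = 6/5 ≈ 1.2000)
G*f = (6/5)*799 = 4794/5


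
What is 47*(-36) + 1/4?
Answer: -6767/4 ≈ -1691.8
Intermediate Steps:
47*(-36) + 1/4 = -1692 + 1/4 = -6767/4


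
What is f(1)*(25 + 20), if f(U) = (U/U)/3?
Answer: 15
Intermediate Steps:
f(U) = ⅓ (f(U) = 1*(⅓) = ⅓)
f(1)*(25 + 20) = (25 + 20)/3 = (⅓)*45 = 15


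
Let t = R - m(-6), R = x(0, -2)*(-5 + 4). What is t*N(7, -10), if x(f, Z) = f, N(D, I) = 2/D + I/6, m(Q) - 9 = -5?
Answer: 116/21 ≈ 5.5238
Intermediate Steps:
m(Q) = 4 (m(Q) = 9 - 5 = 4)
N(D, I) = 2/D + I/6 (N(D, I) = 2/D + I*(⅙) = 2/D + I/6)
R = 0 (R = 0*(-5 + 4) = 0*(-1) = 0)
t = -4 (t = 0 - 1*4 = 0 - 4 = -4)
t*N(7, -10) = -4*(2/7 + (⅙)*(-10)) = -4*(2*(⅐) - 5/3) = -4*(2/7 - 5/3) = -4*(-29/21) = 116/21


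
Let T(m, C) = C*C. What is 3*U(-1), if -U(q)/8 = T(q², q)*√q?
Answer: -24*I ≈ -24.0*I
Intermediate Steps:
T(m, C) = C²
U(q) = -8*q^(5/2) (U(q) = -8*q²*√q = -8*q^(5/2))
3*U(-1) = 3*(-8*I) = -24*I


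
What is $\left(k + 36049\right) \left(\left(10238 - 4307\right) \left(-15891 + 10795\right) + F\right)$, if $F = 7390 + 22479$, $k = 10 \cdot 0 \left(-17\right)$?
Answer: $-1088481782843$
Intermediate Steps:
$k = 0$ ($k = 0 \left(-17\right) = 0$)
$F = 29869$
$\left(k + 36049\right) \left(\left(10238 - 4307\right) \left(-15891 + 10795\right) + F\right) = \left(0 + 36049\right) \left(\left(10238 - 4307\right) \left(-15891 + 10795\right) + 29869\right) = 36049 \left(5931 \left(-5096\right) + 29869\right) = 36049 \left(-30224376 + 29869\right) = 36049 \left(-30194507\right) = -1088481782843$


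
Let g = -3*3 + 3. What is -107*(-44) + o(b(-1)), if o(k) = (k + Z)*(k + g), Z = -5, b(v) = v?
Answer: 4750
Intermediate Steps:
g = -6 (g = -9 + 3 = -6)
o(k) = (-6 + k)*(-5 + k) (o(k) = (k - 5)*(k - 6) = (-5 + k)*(-6 + k) = (-6 + k)*(-5 + k))
-107*(-44) + o(b(-1)) = -107*(-44) + (30 + (-1)² - 11*(-1)) = 4708 + (30 + 1 + 11) = 4708 + 42 = 4750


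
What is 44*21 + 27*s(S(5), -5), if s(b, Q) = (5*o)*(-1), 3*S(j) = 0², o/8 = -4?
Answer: 5244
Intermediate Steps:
o = -32 (o = 8*(-4) = -32)
S(j) = 0 (S(j) = (⅓)*0² = (⅓)*0 = 0)
s(b, Q) = 160 (s(b, Q) = (5*(-32))*(-1) = -160*(-1) = 160)
44*21 + 27*s(S(5), -5) = 44*21 + 27*160 = 924 + 4320 = 5244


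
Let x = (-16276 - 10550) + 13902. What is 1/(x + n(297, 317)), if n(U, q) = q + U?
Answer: -1/12310 ≈ -8.1235e-5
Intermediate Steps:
n(U, q) = U + q
x = -12924 (x = -26826 + 13902 = -12924)
1/(x + n(297, 317)) = 1/(-12924 + (297 + 317)) = 1/(-12924 + 614) = 1/(-12310) = -1/12310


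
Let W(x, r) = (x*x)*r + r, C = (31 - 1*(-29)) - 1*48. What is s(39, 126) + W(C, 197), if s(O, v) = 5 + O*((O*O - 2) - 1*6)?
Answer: 87577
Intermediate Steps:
s(O, v) = 5 + O*(-8 + O²) (s(O, v) = 5 + O*((O² - 2) - 6) = 5 + O*((-2 + O²) - 6) = 5 + O*(-8 + O²))
C = 12 (C = (31 + 29) - 48 = 60 - 48 = 12)
W(x, r) = r + r*x² (W(x, r) = x²*r + r = r*x² + r = r + r*x²)
s(39, 126) + W(C, 197) = (5 + 39³ - 8*39) + 197*(1 + 12²) = (5 + 59319 - 312) + 197*(1 + 144) = 59012 + 197*145 = 59012 + 28565 = 87577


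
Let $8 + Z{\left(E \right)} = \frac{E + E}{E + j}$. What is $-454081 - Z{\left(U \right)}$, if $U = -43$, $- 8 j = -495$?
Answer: $- \frac{68564335}{151} \approx -4.5407 \cdot 10^{5}$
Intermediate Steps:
$j = \frac{495}{8}$ ($j = \left(- \frac{1}{8}\right) \left(-495\right) = \frac{495}{8} \approx 61.875$)
$Z{\left(E \right)} = -8 + \frac{2 E}{\frac{495}{8} + E}$ ($Z{\left(E \right)} = -8 + \frac{E + E}{E + \frac{495}{8}} = -8 + \frac{2 E}{\frac{495}{8} + E}$)
$-454081 - Z{\left(U \right)} = -454081 - \frac{24 \left(-165 - -86\right)}{495 + 8 \left(-43\right)} = -454081 - \frac{24 \left(-165 + 86\right)}{495 - 344} = -454081 - 24 \cdot \frac{1}{151} \left(-79\right) = -454081 - - \frac{1896}{151} = -454081 + \frac{1896}{151} = - \frac{68564335}{151}$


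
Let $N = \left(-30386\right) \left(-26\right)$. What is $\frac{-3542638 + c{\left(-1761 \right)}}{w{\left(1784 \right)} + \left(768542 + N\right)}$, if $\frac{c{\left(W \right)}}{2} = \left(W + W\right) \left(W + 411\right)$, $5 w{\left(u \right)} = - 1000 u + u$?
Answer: $\frac{14916905}{3005337} \approx 4.9635$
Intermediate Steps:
$N = 790036$
$w{\left(u \right)} = - \frac{999 u}{5}$ ($w{\left(u \right)} = \frac{- 1000 u + u}{5} = \frac{\left(-999\right) u}{5} = - \frac{999 u}{5}$)
$c{\left(W \right)} = 4 W \left(411 + W\right)$ ($c{\left(W \right)} = 2 \left(W + W\right) \left(W + 411\right) = 2 \cdot 2 W \left(411 + W\right) = 4 W \left(411 + W\right)$)
$\frac{-3542638 + c{\left(-1761 \right)}}{w{\left(1784 \right)} + \left(768542 + N\right)} = \frac{-3542638 + 4 \left(-1761\right) \left(411 - 1761\right)}{\left(- \frac{999}{5}\right) 1784 + \left(768542 + 790036\right)} = \frac{-3542638 + 4 \left(-1761\right) \left(-1350\right)}{- \frac{1782216}{5} + 1558578} = \frac{-3542638 + 9509400}{\frac{6010674}{5}} = 5966762 \cdot \frac{5}{6010674} = \frac{14916905}{3005337}$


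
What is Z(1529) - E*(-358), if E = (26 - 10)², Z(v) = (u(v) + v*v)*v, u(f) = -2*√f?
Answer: 3574650537 - 3058*√1529 ≈ 3.5745e+9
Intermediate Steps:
Z(v) = v*(v² - 2*√v) (Z(v) = (-2*√v + v*v)*v = (-2*√v + v²)*v = (v² - 2*√v)*v = v*(v² - 2*√v))
E = 256 (E = 16² = 256)
Z(1529) - E*(-358) = (1529³ - 3058*√1529) - 256*(-358) = (3574558889 - 3058*√1529) - 1*(-91648) = (3574558889 - 3058*√1529) + 91648 = 3574650537 - 3058*√1529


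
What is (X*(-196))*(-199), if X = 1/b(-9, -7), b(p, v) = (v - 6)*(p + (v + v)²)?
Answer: -39004/2431 ≈ -16.044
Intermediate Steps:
b(p, v) = (-6 + v)*(p + 4*v²) (b(p, v) = (-6 + v)*(p + (2*v)²) = (-6 + v)*(p + 4*v²))
X = -1/2431 (X = 1/(-24*(-7)² - 6*(-9) + 4*(-7)³ - 9*(-7)) = 1/(-24*49 + 54 + 4*(-343) + 63) = 1/(-1176 + 54 - 1372 + 63) = 1/(-2431) = -1/2431 ≈ -0.00041135)
(X*(-196))*(-199) = -1/2431*(-196)*(-199) = (196/2431)*(-199) = -39004/2431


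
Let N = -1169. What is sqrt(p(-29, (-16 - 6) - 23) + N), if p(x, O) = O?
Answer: I*sqrt(1214) ≈ 34.843*I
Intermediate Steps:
sqrt(p(-29, (-16 - 6) - 23) + N) = sqrt(((-16 - 6) - 23) - 1169) = sqrt((-22 - 23) - 1169) = sqrt(-45 - 1169) = sqrt(-1214) = I*sqrt(1214)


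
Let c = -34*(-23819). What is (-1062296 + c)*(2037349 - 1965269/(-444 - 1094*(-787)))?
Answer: -221298442383018825/430267 ≈ -5.1433e+11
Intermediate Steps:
c = 809846
(-1062296 + c)*(2037349 - 1965269/(-444 - 1094*(-787))) = (-1062296 + 809846)*(2037349 - 1965269/(-444 - 1094*(-787))) = -252450*(2037349 - 1965269/(-444 + 860978)) = -252450*(2037349 - 1965269/860534) = -252450*1753206119097/860534 = -221298442383018825/430267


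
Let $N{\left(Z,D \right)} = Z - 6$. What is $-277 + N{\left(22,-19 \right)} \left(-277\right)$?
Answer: $-4709$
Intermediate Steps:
$N{\left(Z,D \right)} = -6 + Z$
$-277 + N{\left(22,-19 \right)} \left(-277\right) = -277 + \left(-6 + 22\right) \left(-277\right) = -277 + 16 \left(-277\right) = -277 - 4432 = -4709$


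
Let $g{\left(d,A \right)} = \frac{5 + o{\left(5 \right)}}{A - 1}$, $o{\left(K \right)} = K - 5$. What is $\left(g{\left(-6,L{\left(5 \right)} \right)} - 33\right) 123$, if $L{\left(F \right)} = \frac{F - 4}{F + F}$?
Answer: $- \frac{14227}{3} \approx -4742.3$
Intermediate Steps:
$o{\left(K \right)} = -5 + K$
$L{\left(F \right)} = \frac{-4 + F}{2 F}$
$g{\left(d,A \right)} = \frac{5}{-1 + A}$ ($g{\left(d,A \right)} = \frac{5 + \left(-5 + 5\right)}{A - 1} = \frac{5 + 0}{-1 + A} = \frac{5}{-1 + A}$)
$\left(g{\left(-6,L{\left(5 \right)} \right)} - 33\right) 123 = \left(\frac{5}{-1 + \frac{-4 + 5}{2 \cdot 5}} - 33\right) 123 = \left(\frac{5}{-1 + \frac{1}{2} \cdot \frac{1}{5} \cdot 1} - 33\right) 123 = \left(\frac{5}{-1 + \frac{1}{10}} - 33\right) 123 = \left(\frac{5}{- \frac{9}{10}} - 33\right) 123 = \left(5 \left(- \frac{10}{9}\right) - 33\right) 123 = \left(- \frac{50}{9} - 33\right) 123 = \left(- \frac{347}{9}\right) 123 = - \frac{14227}{3}$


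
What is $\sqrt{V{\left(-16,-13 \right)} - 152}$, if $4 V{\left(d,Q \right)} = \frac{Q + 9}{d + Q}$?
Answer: $\frac{i \sqrt{127803}}{29} \approx 12.327 i$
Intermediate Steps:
$V{\left(d,Q \right)} = \frac{9 + Q}{4 \left(Q + d\right)}$ ($V{\left(d,Q \right)} = \frac{\left(Q + 9\right) \frac{1}{d + Q}}{4} = \frac{\left(9 + Q\right) \frac{1}{Q + d}}{4} = \frac{\frac{1}{Q + d} \left(9 + Q\right)}{4} = \frac{9 + Q}{4 \left(Q + d\right)}$)
$\sqrt{V{\left(-16,-13 \right)} - 152} = \sqrt{\frac{9 - 13}{4 \left(-13 - 16\right)} - 152} = \sqrt{\frac{1}{4} \frac{1}{-29} \left(-4\right) - 152} = \sqrt{\frac{1}{4} \left(- \frac{1}{29}\right) \left(-4\right) - 152} = \sqrt{\frac{1}{29} - 152} = \sqrt{- \frac{4407}{29}} = \frac{i \sqrt{127803}}{29}$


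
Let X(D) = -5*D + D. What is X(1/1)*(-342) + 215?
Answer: 1583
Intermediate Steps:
X(D) = -4*D
X(1/1)*(-342) + 215 = -4/1*(-342) + 215 = -4*1*(-342) + 215 = -4*(-342) + 215 = 1368 + 215 = 1583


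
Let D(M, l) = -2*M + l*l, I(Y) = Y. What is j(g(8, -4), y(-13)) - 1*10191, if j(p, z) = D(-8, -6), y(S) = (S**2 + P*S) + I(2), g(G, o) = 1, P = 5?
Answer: -10139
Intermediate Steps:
y(S) = 2 + S**2 + 5*S (y(S) = (S**2 + 5*S) + 2 = 2 + S**2 + 5*S)
D(M, l) = l**2 - 2*M (D(M, l) = -2*M + l**2 = l**2 - 2*M)
j(p, z) = 52 (j(p, z) = (-6)**2 - 2*(-8) = 36 + 16 = 52)
j(g(8, -4), y(-13)) - 1*10191 = 52 - 1*10191 = 52 - 10191 = -10139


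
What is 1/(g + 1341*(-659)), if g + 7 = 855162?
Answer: -1/28564 ≈ -3.5009e-5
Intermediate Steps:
g = 855155 (g = -7 + 855162 = 855155)
1/(g + 1341*(-659)) = 1/(855155 + 1341*(-659)) = 1/(855155 - 883719) = 1/(-28564) = -1/28564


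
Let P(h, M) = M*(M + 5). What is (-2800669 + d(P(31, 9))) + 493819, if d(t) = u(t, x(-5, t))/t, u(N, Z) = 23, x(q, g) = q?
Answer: -290663077/126 ≈ -2.3068e+6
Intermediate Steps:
P(h, M) = M*(5 + M)
d(t) = 23/t
(-2800669 + d(P(31, 9))) + 493819 = (-2800669 + 23/((9*(5 + 9)))) + 493819 = (-2800669 + 23/((9*14))) + 493819 = (-2800669 + 23/126) + 493819 = -352884271/126 + 493819 = -290663077/126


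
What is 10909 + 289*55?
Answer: 26804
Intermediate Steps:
10909 + 289*55 = 10909 + 15895 = 26804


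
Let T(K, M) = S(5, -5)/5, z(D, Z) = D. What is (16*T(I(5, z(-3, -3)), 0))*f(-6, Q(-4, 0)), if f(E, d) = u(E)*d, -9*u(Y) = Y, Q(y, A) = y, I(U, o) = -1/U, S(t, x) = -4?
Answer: 512/15 ≈ 34.133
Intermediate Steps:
u(Y) = -Y/9
T(K, M) = -4/5
f(E, d) = -E*d/9 (f(E, d) = (-E/9)*d = -E*d/9)
(16*T(I(5, z(-3, -3)), 0))*f(-6, Q(-4, 0)) = (16*(-4/5))*(-1/9*(-6)*(-4)) = -64/5*(-8/3) = 512/15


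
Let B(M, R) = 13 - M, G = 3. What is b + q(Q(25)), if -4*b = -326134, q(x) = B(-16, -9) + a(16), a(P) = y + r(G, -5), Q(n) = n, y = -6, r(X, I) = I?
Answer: 163103/2 ≈ 81552.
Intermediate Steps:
a(P) = -11 (a(P) = -6 - 5 = -11)
q(x) = 18 (q(x) = (13 - 1*(-16)) - 11 = (13 + 16) - 11 = 29 - 11 = 18)
b = 163067/2 (b = -¼*(-326134) = 163067/2 ≈ 81534.)
b + q(Q(25)) = 163067/2 + 18 = 163103/2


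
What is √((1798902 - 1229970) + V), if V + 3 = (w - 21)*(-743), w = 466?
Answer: √238294 ≈ 488.15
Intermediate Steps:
V = -330638 (V = -3 + (466 - 21)*(-743) = -3 + 445*(-743) = -3 - 330635 = -330638)
√((1798902 - 1229970) + V) = √((1798902 - 1229970) - 330638) = √(568932 - 330638) = √238294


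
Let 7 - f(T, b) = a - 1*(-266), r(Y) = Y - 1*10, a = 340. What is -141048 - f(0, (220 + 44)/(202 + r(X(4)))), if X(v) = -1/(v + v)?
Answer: -140449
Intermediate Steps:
X(v) = -1/(2*v)
r(Y) = -10 + Y (r(Y) = Y - 10 = -10 + Y)
f(T, b) = -599 (f(T, b) = 7 - (340 - 1*(-266)) = 7 - (340 + 266) = 7 - 1*606 = 7 - 606 = -599)
-141048 - f(0, (220 + 44)/(202 + r(X(4)))) = -141048 - 1*(-599) = -141048 + 599 = -140449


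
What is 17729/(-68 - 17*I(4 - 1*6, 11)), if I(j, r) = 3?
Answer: -17729/119 ≈ -148.98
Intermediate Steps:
17729/(-68 - 17*I(4 - 1*6, 11)) = 17729/(-68 - 17*3) = 17729/(-68 - 51) = 17729/(-119) = 17729*(-1/119) = -17729/119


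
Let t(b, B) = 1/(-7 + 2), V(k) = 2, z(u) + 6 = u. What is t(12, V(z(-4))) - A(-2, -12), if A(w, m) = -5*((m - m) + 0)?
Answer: -⅕ ≈ -0.20000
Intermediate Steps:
z(u) = -6 + u
t(b, B) = -⅕ (t(b, B) = 1/(-5) = -⅕)
A(w, m) = 0 (A(w, m) = -5*(0 + 0) = -5*0 = 0)
t(12, V(z(-4))) - A(-2, -12) = -⅕ - 1*0 = -⅕ + 0 = -⅕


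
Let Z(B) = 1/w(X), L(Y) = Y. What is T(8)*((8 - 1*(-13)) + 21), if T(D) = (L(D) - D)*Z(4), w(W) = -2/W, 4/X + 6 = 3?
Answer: 0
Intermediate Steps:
X = -4/3 (X = 4/(-6 + 3) = 4/(-3) = 4*(-⅓) = -4/3 ≈ -1.3333)
Z(B) = ⅔ (Z(B) = 1/(-2/(-4/3)) = 1/(-2*(-¾)) = 1/(3/2) = ⅔)
T(D) = 0 (T(D) = (D - D)*(⅔) = 0*(⅔) = 0)
T(8)*((8 - 1*(-13)) + 21) = 0*((8 - 1*(-13)) + 21) = 0*((8 + 13) + 21) = 0*(21 + 21) = 0*42 = 0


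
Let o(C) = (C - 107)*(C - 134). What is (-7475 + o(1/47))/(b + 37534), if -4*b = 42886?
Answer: 30298082/118457625 ≈ 0.25577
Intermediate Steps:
b = -21443/2 (b = -1/4*42886 = -21443/2 ≈ -10722.)
o(C) = (-134 + C)*(-107 + C) (o(C) = (-107 + C)*(-134 + C) = (-134 + C)*(-107 + C))
(-7475 + o(1/47))/(b + 37534) = (-7475 + (14338 + (1/47)**2 - 241/47))/(-21443/2 + 37534) = (-7475 + (14338 + (1/47)**2 - 241*1/47))/(53625/2) = (-7475 + (14338 + 1/2209 - 241/47))*(2/53625) = (-7475 + 31661316/2209)*(2/53625) = (15149041/2209)*(2/53625) = 30298082/118457625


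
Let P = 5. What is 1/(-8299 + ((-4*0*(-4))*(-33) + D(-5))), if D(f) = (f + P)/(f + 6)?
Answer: -1/8299 ≈ -0.00012050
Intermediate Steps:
D(f) = (5 + f)/(6 + f) (D(f) = (f + 5)/(f + 6) = (5 + f)/(6 + f))
1/(-8299 + ((-4*0*(-4))*(-33) + D(-5))) = 1/(-8299 + ((-4*0*(-4))*(-33) + (5 - 5)/(6 - 5))) = 1/(-8299 + ((0*(-4))*(-33) + 0/1)) = 1/(-8299 + (0*(-33) + 1*0)) = 1/(-8299 + (0 + 0)) = 1/(-8299 + 0) = 1/(-8299) = -1/8299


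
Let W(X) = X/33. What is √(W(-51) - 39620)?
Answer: I*√4794207/11 ≈ 199.05*I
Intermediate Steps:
W(X) = X/33 (W(X) = X*(1/33) = X/33)
√(W(-51) - 39620) = √((1/33)*(-51) - 39620) = √(-17/11 - 39620) = √(-435837/11) = I*√4794207/11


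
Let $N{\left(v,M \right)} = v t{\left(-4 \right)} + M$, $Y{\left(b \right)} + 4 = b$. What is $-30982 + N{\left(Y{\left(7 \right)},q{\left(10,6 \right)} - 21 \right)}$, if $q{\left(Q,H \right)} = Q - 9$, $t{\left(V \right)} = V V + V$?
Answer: $-30966$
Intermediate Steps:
$t{\left(V \right)} = V + V^{2}$ ($t{\left(V \right)} = V^{2} + V = V + V^{2}$)
$q{\left(Q,H \right)} = -9 + Q$
$Y{\left(b \right)} = -4 + b$
$N{\left(v,M \right)} = M + 12 v$ ($N{\left(v,M \right)} = v \left(- 4 \left(1 - 4\right)\right) + M = v \left(\left(-4\right) \left(-3\right)\right) + M = v 12 + M = 12 v + M = M + 12 v$)
$-30982 + N{\left(Y{\left(7 \right)},q{\left(10,6 \right)} - 21 \right)} = -30982 + \left(\left(\left(-9 + 10\right) - 21\right) + 12 \left(-4 + 7\right)\right) = -30982 + \left(\left(1 - 21\right) + 12 \cdot 3\right) = -30982 + \left(-20 + 36\right) = -30982 + 16 = -30966$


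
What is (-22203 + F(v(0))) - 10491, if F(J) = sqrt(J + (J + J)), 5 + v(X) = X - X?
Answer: -32694 + I*sqrt(15) ≈ -32694.0 + 3.873*I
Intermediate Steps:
v(X) = -5 (v(X) = -5 + (X - X) = -5 + 0 = -5)
F(J) = sqrt(3)*sqrt(J) (F(J) = sqrt(J + 2*J) = sqrt(3*J) = sqrt(3)*sqrt(J))
(-22203 + F(v(0))) - 10491 = (-22203 + sqrt(3)*sqrt(-5)) - 10491 = (-22203 + sqrt(3)*(I*sqrt(5))) - 10491 = (-22203 + I*sqrt(15)) - 10491 = -32694 + I*sqrt(15)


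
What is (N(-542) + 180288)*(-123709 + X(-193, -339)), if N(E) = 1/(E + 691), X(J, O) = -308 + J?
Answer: -3336642423730/149 ≈ -2.2394e+10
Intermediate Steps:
N(E) = 1/(691 + E)
(N(-542) + 180288)*(-123709 + X(-193, -339)) = (1/(691 - 542) + 180288)*(-123709 + (-308 - 193)) = (1/149 + 180288)*(-123709 - 501) = (1/149 + 180288)*(-124210) = (26862913/149)*(-124210) = -3336642423730/149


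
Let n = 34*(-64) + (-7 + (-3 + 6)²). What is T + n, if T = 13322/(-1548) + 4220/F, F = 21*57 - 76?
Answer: -1890480497/867654 ≈ -2178.8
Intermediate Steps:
F = 1121 (F = 1197 - 76 = 1121)
n = -2174 (n = -2176 + (-7 + 3²) = -2176 + (-7 + 9) = -2176 + 2 = -2174)
T = -4200701/867654 (T = 13322/(-1548) + 4220/1121 = 13322*(-1/1548) + 4220*(1/1121) = -6661/774 + 4220/1121 = -4200701/867654 ≈ -4.8414)
T + n = -4200701/867654 - 2174 = -1890480497/867654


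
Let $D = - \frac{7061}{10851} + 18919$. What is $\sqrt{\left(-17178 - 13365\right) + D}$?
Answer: $\frac{i \sqrt{1368735211335}}{10851} \approx 107.82 i$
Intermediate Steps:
$D = \frac{205283008}{10851}$ ($D = \left(-7061\right) \frac{1}{10851} + 18919 = - \frac{7061}{10851} + 18919 = \frac{205283008}{10851} \approx 18918.0$)
$\sqrt{\left(-17178 - 13365\right) + D} = \sqrt{\left(-17178 - 13365\right) + \frac{205283008}{10851}} = \sqrt{-30543 + \frac{205283008}{10851}} = \sqrt{- \frac{126139085}{10851}} = \frac{i \sqrt{1368735211335}}{10851}$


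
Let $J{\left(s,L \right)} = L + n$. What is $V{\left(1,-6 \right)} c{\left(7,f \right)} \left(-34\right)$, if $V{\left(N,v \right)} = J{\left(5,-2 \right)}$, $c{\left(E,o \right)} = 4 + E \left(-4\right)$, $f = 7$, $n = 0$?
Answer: $-1632$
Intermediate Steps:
$c{\left(E,o \right)} = 4 - 4 E$
$J{\left(s,L \right)} = L$ ($J{\left(s,L \right)} = L + 0 = L$)
$V{\left(N,v \right)} = -2$
$V{\left(1,-6 \right)} c{\left(7,f \right)} \left(-34\right) = - 2 \left(4 - 28\right) \left(-34\right) = \left(-2\right) \left(-24\right) \left(-34\right) = 48 \left(-34\right) = -1632$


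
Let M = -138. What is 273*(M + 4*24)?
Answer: -11466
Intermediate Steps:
273*(M + 4*24) = 273*(-138 + 4*24) = 273*(-138 + 96) = 273*(-42) = -11466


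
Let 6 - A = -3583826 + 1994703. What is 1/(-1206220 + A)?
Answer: 1/382909 ≈ 2.6116e-6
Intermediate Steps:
A = 1589129 (A = 6 - (-3583826 + 1994703) = 6 - 1*(-1589123) = 6 + 1589123 = 1589129)
1/(-1206220 + A) = 1/(-1206220 + 1589129) = 1/382909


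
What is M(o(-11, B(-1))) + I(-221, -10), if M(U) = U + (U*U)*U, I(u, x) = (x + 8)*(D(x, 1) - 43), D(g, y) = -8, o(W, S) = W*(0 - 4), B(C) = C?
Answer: 85330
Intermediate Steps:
o(W, S) = -4*W (o(W, S) = W*(-4) = -4*W)
I(u, x) = -408 - 51*x (I(u, x) = (x + 8)*(-8 - 43) = (8 + x)*(-51) = -408 - 51*x)
M(U) = U + U³ (M(U) = U + U²*U = U + U³)
M(o(-11, B(-1))) + I(-221, -10) = (-4*(-11) + (-4*(-11))³) + (-408 - 51*(-10)) = (44 + 44³) + (-408 + 510) = (44 + 85184) + 102 = 85228 + 102 = 85330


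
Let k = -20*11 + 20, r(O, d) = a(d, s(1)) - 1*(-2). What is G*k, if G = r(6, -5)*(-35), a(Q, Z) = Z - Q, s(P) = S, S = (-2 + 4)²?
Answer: 77000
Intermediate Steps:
S = 4 (S = 2² = 4)
s(P) = 4
r(O, d) = 6 - d (r(O, d) = (4 - d) - 1*(-2) = (4 - d) + 2 = 6 - d)
k = -200 (k = -220 + 20 = -200)
G = -385 (G = (6 - 1*(-5))*(-35) = (6 + 5)*(-35) = 11*(-35) = -385)
G*k = -385*(-200) = 77000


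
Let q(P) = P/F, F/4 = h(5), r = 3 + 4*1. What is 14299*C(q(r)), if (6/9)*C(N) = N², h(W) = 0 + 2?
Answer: 2101953/128 ≈ 16422.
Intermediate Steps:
h(W) = 2
r = 7 (r = 3 + 4 = 7)
F = 8 (F = 4*2 = 8)
q(P) = P/8
C(N) = 3*N²/2
14299*C(q(r)) = 14299*(3*((⅛)*7)²/2) = 14299*(3*(7/8)²/2) = 14299*((3/2)*(49/64)) = 14299*(147/128) = 2101953/128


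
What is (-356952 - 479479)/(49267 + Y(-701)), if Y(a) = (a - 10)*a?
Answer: -836431/547678 ≈ -1.5272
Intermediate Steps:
Y(a) = a*(-10 + a) (Y(a) = (-10 + a)*a = a*(-10 + a))
(-356952 - 479479)/(49267 + Y(-701)) = (-356952 - 479479)/(49267 - 701*(-10 - 701)) = -836431/(49267 - 701*(-711)) = -836431/(49267 + 498411) = -836431/547678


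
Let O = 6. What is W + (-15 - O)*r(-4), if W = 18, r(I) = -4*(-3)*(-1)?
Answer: 270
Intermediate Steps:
r(I) = -12 (r(I) = 12*(-1) = -12)
W + (-15 - O)*r(-4) = 18 + (-15 - 1*6)*(-12) = 18 + (-15 - 6)*(-12) = 18 - 21*(-12) = 18 + 252 = 270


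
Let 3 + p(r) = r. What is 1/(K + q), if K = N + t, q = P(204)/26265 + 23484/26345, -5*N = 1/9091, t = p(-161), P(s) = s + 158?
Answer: -1258106080935/205190606017867 ≈ -0.0061314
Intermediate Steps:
P(s) = 158 + s
p(r) = -3 + r
t = -164 (t = -3 - 161 = -164)
N = -1/45455 (N = -⅕/9091 = -⅕*1/9091 = -1/45455 ≈ -2.2000e-5)
q = 25053766/27678057 (q = (158 + 204)/26265 + 23484/26345 = 362*(1/26265) + 23484*(1/26345) = 362/26265 + 23484/26345 = 25053766/27678057 ≈ 0.90518)
K = -7454621/45455 (K = -1/45455 - 164 = -7454621/45455 ≈ -164.00)
1/(K + q) = 1/(-7454621/45455 + 25053766/27678057) = 1/(-205190606017867/1258106080935) = -1258106080935/205190606017867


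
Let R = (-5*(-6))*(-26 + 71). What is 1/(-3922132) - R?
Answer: -5294878201/3922132 ≈ -1350.0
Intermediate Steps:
R = 1350 (R = 30*45 = 1350)
1/(-3922132) - R = 1/(-3922132) - 1*1350 = -1/3922132 - 1350 = -5294878201/3922132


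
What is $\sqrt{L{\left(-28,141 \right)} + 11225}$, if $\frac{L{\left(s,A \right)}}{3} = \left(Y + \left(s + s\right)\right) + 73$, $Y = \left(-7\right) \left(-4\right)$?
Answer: $4 \sqrt{710} \approx 106.58$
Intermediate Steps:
$Y = 28$
$L{\left(s,A \right)} = 303 + 6 s$ ($L{\left(s,A \right)} = 3 \left(\left(28 + \left(s + s\right)\right) + 73\right) = 3 \left(\left(28 + 2 s\right) + 73\right) = 3 \left(101 + 2 s\right) = 303 + 6 s$)
$\sqrt{L{\left(-28,141 \right)} + 11225} = \sqrt{\left(303 + 6 \left(-28\right)\right) + 11225} = \sqrt{\left(303 - 168\right) + 11225} = \sqrt{135 + 11225} = \sqrt{11360} = 4 \sqrt{710}$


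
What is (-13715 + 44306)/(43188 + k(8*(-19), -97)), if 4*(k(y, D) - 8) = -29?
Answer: 1236/1745 ≈ 0.70831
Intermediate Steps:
k(y, D) = ¾ (k(y, D) = 8 + (¼)*(-29) = 8 - 29/4 = ¾)
(-13715 + 44306)/(43188 + k(8*(-19), -97)) = (-13715 + 44306)/(43188 + ¾) = 30591/(172755/4) = 30591*(4/172755) = 1236/1745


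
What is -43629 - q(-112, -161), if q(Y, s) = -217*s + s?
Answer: -78405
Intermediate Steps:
q(Y, s) = -216*s
-43629 - q(-112, -161) = -43629 - (-216)*(-161) = -43629 - 1*34776 = -43629 - 34776 = -78405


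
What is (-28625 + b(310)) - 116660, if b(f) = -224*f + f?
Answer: -214415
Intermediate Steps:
b(f) = -223*f
(-28625 + b(310)) - 116660 = (-28625 - 223*310) - 116660 = (-28625 - 69130) - 116660 = -97755 - 116660 = -214415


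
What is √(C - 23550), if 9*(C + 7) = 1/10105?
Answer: 2*I*√5412216183305/30315 ≈ 153.48*I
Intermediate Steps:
C = -636614/90945 (C = -7 + (⅑)/10105 = -7 + (⅑)*(1/10105) = -7 + 1/90945 = -636614/90945 ≈ -7.0000)
√(C - 23550) = √(-636614/90945 - 23550) = √(-2142391364/90945) = 2*I*√5412216183305/30315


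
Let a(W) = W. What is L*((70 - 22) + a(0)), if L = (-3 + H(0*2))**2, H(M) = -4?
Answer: 2352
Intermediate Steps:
L = 49 (L = (-3 - 4)**2 = (-7)**2 = 49)
L*((70 - 22) + a(0)) = 49*((70 - 22) + 0) = 49*(48 + 0) = 49*48 = 2352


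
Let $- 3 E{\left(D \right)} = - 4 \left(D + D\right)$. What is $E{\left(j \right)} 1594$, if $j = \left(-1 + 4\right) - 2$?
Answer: $\frac{12752}{3} \approx 4250.7$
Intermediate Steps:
$j = 1$ ($j = 3 - 2 = 1$)
$E{\left(D \right)} = \frac{8 D}{3}$ ($E{\left(D \right)} = - \frac{\left(-4\right) \left(D + D\right)}{3} = - \frac{\left(-4\right) 2 D}{3} = - \frac{\left(-8\right) D}{3} = \frac{8 D}{3}$)
$E{\left(j \right)} 1594 = \frac{8}{3} \cdot 1 \cdot 1594 = \frac{8}{3} \cdot 1594 = \frac{12752}{3}$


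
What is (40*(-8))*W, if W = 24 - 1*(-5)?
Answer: -9280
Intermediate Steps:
W = 29 (W = 24 + 5 = 29)
(40*(-8))*W = (40*(-8))*29 = -320*29 = -9280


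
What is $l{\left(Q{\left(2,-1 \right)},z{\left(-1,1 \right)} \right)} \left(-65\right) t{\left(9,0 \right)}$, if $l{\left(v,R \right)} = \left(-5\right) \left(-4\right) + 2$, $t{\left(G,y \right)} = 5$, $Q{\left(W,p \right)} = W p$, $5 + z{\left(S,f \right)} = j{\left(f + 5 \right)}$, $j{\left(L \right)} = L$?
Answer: $-7150$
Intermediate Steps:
$z{\left(S,f \right)} = f$ ($z{\left(S,f \right)} = -5 + \left(f + 5\right) = -5 + \left(5 + f\right) = f$)
$l{\left(v,R \right)} = 22$ ($l{\left(v,R \right)} = 20 + 2 = 22$)
$l{\left(Q{\left(2,-1 \right)},z{\left(-1,1 \right)} \right)} \left(-65\right) t{\left(9,0 \right)} = 22 \left(-65\right) 5 = \left(-1430\right) 5 = -7150$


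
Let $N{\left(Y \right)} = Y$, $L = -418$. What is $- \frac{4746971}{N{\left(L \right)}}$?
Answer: $\frac{4746971}{418} \approx 11356.0$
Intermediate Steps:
$- \frac{4746971}{N{\left(L \right)}} = - \frac{4746971}{-418} = \left(-4746971\right) \left(- \frac{1}{418}\right) = \frac{4746971}{418}$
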